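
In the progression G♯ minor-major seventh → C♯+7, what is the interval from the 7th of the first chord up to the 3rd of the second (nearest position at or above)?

G♯ minor-major seventh has F𝄪 as its 7th, and C♯+7 has E♯ as its 3rd.
F𝄪 up to E♯ is 10 semitones, a half step narrower than a major seventh, so the interval is minor.

minor seventh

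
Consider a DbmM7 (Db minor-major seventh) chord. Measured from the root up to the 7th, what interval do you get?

Spelling the chord: Db Fb Ab C.
So we need the interval from Db up to C.
From Db to C is 11 semitones, exactly the major seventh.

major 7th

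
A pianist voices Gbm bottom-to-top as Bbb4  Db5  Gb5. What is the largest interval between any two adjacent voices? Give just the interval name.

Adjacent intervals: Bbb4→Db5 = major third; Db5→Gb5 = perfect fourth.
The largest is Db5 to Gb5, a perfect fourth (5 semitones).

P4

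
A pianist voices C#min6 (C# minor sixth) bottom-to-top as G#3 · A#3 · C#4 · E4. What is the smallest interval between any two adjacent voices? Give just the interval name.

major second

Adjacent intervals: G#3→A#3 = major second; A#3→C#4 = minor third; C#4→E4 = minor third.
The smallest is G#3 to A#3, a major second (2 semitones).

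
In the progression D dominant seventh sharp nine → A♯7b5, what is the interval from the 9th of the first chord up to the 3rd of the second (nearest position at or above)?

major sixth

The 9th of D dominant seventh sharp nine is E♯; the 3rd of A♯7b5 is C𝄪.
From E♯ to C𝄪 is 9 semitones, exactly the major sixth.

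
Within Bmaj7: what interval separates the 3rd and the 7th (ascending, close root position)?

perfect fifth

The chord tones of BM7 are B, D#, F#, A#.
3rd = D#; 7th = A#.
From D# to A# is 7 semitones, exactly the perfect fifth.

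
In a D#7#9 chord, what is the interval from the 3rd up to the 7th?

Spelling the chord: D# F## A# C# E##.
That puts F## below C#.
5 letter names make it a fifth; at 6 semitones (a half step narrower than perfect) the quality is diminished.

diminished fifth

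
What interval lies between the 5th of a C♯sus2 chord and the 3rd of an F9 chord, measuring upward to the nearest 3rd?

C♯sus2 has G♯ as its 5th, and F9 has A as its 3rd.
2 letter names make it a second; at 1 semitone (a half step narrower than major) the quality is minor.

minor second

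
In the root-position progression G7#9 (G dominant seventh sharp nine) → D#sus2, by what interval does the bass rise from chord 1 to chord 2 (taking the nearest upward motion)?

A5

The roots are G and D#.
From G to D#: 8 semitones over a fifth = augmented.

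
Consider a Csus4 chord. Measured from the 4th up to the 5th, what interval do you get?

Csus4 (C sus4): C–F–G.
4th = F; 5th = G.
Counting 2 letters and 2 half steps from F gives a major second.

major 2nd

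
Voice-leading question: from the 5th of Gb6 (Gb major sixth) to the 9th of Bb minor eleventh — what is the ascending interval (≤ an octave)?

major seventh

Gb6 (Gb major sixth) has Db as its 5th, and Bb minor eleventh has C as its 9th.
Counting 7 letters and 11 half steps from Db gives a major seventh.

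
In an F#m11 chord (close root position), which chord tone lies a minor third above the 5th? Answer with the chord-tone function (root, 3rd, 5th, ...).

7th

Spelling the chord: F#–A–C#–E–G#–B.
The 5th is C#. A minor third above C# is E.
E is the chord's 7th.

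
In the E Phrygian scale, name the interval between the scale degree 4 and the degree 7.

Spelling the E Phrygian scale: E F G A B C D.
That puts A below D.
From A to D is 5 semitones, exactly the perfect fourth.

perfect fourth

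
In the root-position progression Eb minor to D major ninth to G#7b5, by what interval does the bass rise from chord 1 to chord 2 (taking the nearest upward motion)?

major 7th

The roots are Eb and D.
Counting 7 letters and 11 half steps from Eb gives a major seventh.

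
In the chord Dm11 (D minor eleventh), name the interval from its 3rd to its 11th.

major 9th

Spelling the chord: D–F–A–C–E–G.
That puts F below G.
Counting 9 letters and 14 half steps from F gives a major ninth.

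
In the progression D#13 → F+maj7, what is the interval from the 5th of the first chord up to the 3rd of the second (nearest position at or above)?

diminished octave

D#13 has A# as its 5th, and F+maj7 has A as its 3rd.
8 letter names make it an octave; at 11 semitones (a half step narrower than perfect) the quality is diminished.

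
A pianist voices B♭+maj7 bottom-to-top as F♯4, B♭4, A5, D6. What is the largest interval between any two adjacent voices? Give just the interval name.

major seventh

Adjacent intervals: F♯4→B♭4 = diminished fourth; B♭4→A5 = major seventh; A5→D6 = perfect fourth.
The largest is B♭4 to A5, a major seventh (11 semitones).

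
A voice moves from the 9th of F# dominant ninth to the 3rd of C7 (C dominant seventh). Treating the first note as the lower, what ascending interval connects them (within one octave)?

minor sixth

The 9th of F# dominant ninth is G#; the 3rd of C7 (C dominant seventh) is E.
From G# to E: 8 semitones over a sixth = minor.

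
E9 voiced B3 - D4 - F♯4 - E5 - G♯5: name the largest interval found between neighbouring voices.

Adjacent intervals: B3→D4 = minor third; D4→F♯4 = major third; F♯4→E5 = minor seventh; E5→G♯5 = major third.
The largest is F♯4 to E5, a minor seventh (10 semitones).

minor 7th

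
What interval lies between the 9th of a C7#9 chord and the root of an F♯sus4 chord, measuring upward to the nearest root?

The 9th of C7#9 is D♯; the root of F♯sus4 is F♯.
3 letter names make it a third; at 3 semitones (a half step narrower than major) the quality is minor.

minor third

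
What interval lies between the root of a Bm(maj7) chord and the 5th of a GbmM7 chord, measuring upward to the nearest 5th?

The root of Bm(maj7) is B; the 5th of GbmM7 is Db.
From B to Db: 2 semitones over a third = diminished.

diminished third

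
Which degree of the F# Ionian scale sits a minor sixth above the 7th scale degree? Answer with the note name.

The scale is F# G# A# B C# D# E#.
The 7th scale degree is E#; a minor sixth above that is C# — scale degree 5.

C#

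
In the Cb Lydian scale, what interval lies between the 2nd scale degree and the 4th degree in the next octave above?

major tenth

The scale runs Cb Db Eb F Gb Ab Bb.
The 2nd scale degree is Db and the degree 4 (up an octave) is F.
From Db to F is 16 semitones, exactly the major tenth.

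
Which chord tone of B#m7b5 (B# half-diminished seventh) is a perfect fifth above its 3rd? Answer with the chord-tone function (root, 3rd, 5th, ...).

7th

B# half-diminished seventh: B#-D#-F#-A#.
The 3rd is D#. A perfect fifth above D# is A#.
A# is the chord's 7th.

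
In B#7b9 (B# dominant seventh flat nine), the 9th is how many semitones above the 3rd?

B#7b9 is spelled B#-D##-F##-A#-C#.
D## to C# is a diminished seventh: 9 semitones.

9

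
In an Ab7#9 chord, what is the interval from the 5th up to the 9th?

The chord tones of Ab7#9 are Ab-C-Eb-Gb-B.
That puts Eb below B.
5 letter names make it a fifth; at 8 semitones (a half step wider than perfect) the quality is augmented.

augmented fifth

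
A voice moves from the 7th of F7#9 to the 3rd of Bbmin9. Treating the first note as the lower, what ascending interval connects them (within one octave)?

minor 7th

F7#9 has Eb as its 7th, and Bbmin9 has Db as its 3rd.
7 letter names make it a seventh; at 10 semitones (a half step narrower than major) the quality is minor.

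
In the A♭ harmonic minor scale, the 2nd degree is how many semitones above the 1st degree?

The scale is A♭ B♭ C♭ D♭ E♭ F♭ G.
A♭ up to B♭ is a major second — 2 semitones.

2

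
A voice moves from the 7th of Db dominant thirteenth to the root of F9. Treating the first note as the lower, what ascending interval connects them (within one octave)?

augmented fourth

The 7th of Db dominant thirteenth is Cb; the root of F9 is F.
4 letter names make it a fourth; at 6 semitones (a half step wider than perfect) the quality is augmented.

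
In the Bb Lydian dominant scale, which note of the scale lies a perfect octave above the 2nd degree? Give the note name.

C

The scale is Bb C D E F G Ab.
The 2nd degree is C; a perfect octave above that is C — scale degree 2.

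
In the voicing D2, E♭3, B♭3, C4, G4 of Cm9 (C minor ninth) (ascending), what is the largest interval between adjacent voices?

Adjacent intervals: D2→E♭3 = minor ninth; E♭3→B♭3 = perfect fifth; B♭3→C4 = major second; C4→G4 = perfect fifth.
The largest is D2 to E♭3, a minor ninth (13 semitones).

minor ninth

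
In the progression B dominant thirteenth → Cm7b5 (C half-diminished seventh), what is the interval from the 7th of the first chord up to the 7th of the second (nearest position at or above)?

minor second

B dominant thirteenth has A as its 7th, and Cm7b5 (C half-diminished seventh) has Bb as its 7th.
From A to Bb: 1 semitone over a second = minor.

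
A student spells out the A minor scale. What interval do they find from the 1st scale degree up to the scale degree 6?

m6

Spelling the A minor scale: A B C D E F G.
That puts A below F.
A up to F is 8 semitones, a half step narrower than a major sixth, so the interval is minor.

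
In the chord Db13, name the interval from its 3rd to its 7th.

diminished 5th

The chord tones of Db dominant thirteenth are Db-F-Ab-Cb-Eb-Bb.
The 3rd is F and the 7th is Cb.
From F to Cb: 6 semitones over a fifth = diminished.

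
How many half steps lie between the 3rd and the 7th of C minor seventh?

The chord tones of Cm7 are C-Eb-G-Bb.
Eb to Bb is a perfect fifth: 7 semitones.

7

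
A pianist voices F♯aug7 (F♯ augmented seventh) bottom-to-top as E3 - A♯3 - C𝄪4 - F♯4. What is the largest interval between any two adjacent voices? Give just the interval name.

A4

Adjacent intervals: E3→A♯3 = augmented fourth; A♯3→C𝄪4 = major third; C𝄪4→F♯4 = diminished fourth.
The largest is E3 to A♯3, an augmented fourth (6 semitones).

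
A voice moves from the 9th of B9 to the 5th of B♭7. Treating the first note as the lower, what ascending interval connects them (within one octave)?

diminished fourth

The 9th of B9 is C♯; the 5th of B♭7 is F.
4 letter names make it a fourth; at 4 semitones (a half step narrower than perfect) the quality is diminished.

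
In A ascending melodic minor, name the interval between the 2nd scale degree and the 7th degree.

major sixth

Spelling A ascending melodic minor: A B C D E F# G#.
That puts B below G#.
B up to G# spans 6 letter names and 9 semitones — a major sixth.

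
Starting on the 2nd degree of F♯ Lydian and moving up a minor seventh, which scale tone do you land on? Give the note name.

The scale is F♯ G♯ A♯ B♯ C♯ D♯ E♯.
The 2nd degree is G♯; a minor seventh above that is F♯ — scale degree 1.

F#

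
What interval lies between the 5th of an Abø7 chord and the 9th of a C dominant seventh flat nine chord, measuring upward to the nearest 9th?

M7

The 5th of Abø7 is Ebb; the 9th of C dominant seventh flat nine is Db.
From Ebb to Db is 11 semitones, exactly the major seventh.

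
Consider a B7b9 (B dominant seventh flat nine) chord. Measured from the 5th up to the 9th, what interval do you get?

B7b9 (B dominant seventh flat nine) is spelled B-D♯-F♯-A-C.
5th = F♯; 9th = C.
5 letter names make it a fifth; at 6 semitones (a half step narrower than perfect) the quality is diminished.

diminished fifth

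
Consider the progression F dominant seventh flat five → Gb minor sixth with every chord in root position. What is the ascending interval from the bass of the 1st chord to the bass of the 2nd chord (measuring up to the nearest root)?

minor second

The roots are F and Gb.
2 letter names make it a second; at 1 semitone (a half step narrower than major) the quality is minor.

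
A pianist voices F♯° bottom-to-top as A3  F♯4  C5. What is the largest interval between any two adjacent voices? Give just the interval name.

major 6th

Adjacent intervals: A3→F♯4 = major sixth; F♯4→C5 = diminished fifth.
The largest is A3 to F♯4, a major sixth (9 semitones).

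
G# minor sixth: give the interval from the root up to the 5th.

perfect 5th

The chord tones of G#min6 are G#, B, D#, E#.
The root is G# and the 5th is D#.
From G# to D# is 7 semitones, exactly the perfect fifth.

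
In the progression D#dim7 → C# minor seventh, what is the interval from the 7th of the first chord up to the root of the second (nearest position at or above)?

augmented unison

The 7th of D#dim7 is C; the root of C# minor seventh is C#.
1 letter names make it a unison; at 1 semitone (a half step wider than perfect) the quality is augmented.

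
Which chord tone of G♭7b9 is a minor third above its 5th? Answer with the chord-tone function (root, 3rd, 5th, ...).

Spelling the chord: G♭, B♭, D♭, F♭, A𝄫.
The 5th is D♭. A minor third above D♭ is F♭.
F♭ is the chord's 7th.

7th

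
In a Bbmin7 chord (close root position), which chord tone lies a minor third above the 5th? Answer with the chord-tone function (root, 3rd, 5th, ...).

7th

Bb minor seventh: Bb-Db-F-Ab.
The 5th is F. A minor third above F is Ab.
Ab is the chord's 7th.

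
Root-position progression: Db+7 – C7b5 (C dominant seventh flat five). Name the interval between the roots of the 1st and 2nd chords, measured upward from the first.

M7

The roots are Db and C.
Db up to C spans 7 letter names and 11 semitones — a major seventh.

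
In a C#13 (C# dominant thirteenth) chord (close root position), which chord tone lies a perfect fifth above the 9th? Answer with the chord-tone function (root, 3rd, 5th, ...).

13th

C# dominant thirteenth is spelled C#–E#–G#–B–D#–A#.
The 9th is D#. A perfect fifth above D# is A#.
A# is the chord's 13th.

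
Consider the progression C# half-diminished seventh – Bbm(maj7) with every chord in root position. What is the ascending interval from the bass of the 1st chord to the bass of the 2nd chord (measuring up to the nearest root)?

The roots are C# and Bb.
From C# to Bb: 9 semitones over a seventh = diminished.

diminished seventh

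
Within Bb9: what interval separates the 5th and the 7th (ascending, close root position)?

The chord tones of Bb9 are Bb, D, F, Ab, C.
So we need the interval from F up to Ab.
3 letter names make it a third; at 3 semitones (a half step narrower than major) the quality is minor.

minor third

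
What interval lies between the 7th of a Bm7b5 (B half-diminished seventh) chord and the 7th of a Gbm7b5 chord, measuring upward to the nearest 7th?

diminished 6th

Bm7b5 (B half-diminished seventh) has A as its 7th, and Gbm7b5 has Fb as its 7th.
From A to Fb: 7 semitones over a sixth = diminished.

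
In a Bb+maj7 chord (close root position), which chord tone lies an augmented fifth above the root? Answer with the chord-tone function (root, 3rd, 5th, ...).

5th

Spelling the chord: Bb–D–F#–A.
The root is Bb. An augmented fifth above Bb is F#.
F# is the chord's 5th.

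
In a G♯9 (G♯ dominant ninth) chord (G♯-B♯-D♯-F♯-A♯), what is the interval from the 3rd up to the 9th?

The 3rd is B♯ and the 9th is A♯.
7 letter names make it a seventh; at 10 semitones (a half step narrower than major) the quality is minor.

m7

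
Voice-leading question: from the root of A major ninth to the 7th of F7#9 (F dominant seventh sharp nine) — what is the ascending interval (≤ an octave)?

diminished fifth

A major ninth has A as its root, and F7#9 (F dominant seventh sharp nine) has Eb as its 7th.
A up to Eb is 6 semitones, a half step narrower than a perfect fifth, so the interval is diminished.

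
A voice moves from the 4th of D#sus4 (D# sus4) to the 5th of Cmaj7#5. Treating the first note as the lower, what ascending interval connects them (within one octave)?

perfect 1st

D#sus4 (D# sus4) has G# as its 4th, and Cmaj7#5 has G# as its 5th.
From G# to G# is 0 semitones, exactly the perfect unison.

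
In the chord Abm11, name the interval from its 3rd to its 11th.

Spelling the chord: Ab Cb Eb Gb Bb Db.
The 3rd is Cb and the 11th is Db.
Cb up to Db spans 9 letter names and 14 semitones — a major ninth.

major 9th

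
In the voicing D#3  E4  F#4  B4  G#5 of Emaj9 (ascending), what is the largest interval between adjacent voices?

Adjacent intervals: D#3→E4 = minor ninth; E4→F#4 = major second; F#4→B4 = perfect fourth; B4→G#5 = major sixth.
The largest is D#3 to E4, a minor ninth (13 semitones).

m9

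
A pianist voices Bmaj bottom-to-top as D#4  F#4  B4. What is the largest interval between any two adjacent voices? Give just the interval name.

Adjacent intervals: D#4→F#4 = minor third; F#4→B4 = perfect fourth.
The largest is F#4 to B4, a perfect fourth (5 semitones).

perfect 4th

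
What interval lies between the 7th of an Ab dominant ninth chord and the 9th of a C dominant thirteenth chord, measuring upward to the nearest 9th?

Ab dominant ninth has Gb as its 7th, and C dominant thirteenth has D as its 9th.
From Gb to D: 8 semitones over a fifth = augmented.

augmented 5th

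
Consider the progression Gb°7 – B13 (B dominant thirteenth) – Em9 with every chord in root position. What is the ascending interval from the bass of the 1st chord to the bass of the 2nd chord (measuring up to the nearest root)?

The roots are Gb and B.
Gb up to B is 5 semitones, a half step wider than a major third, so the interval is augmented.

augmented third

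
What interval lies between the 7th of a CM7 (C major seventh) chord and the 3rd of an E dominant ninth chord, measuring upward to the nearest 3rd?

major sixth

The 7th of CM7 (C major seventh) is B; the 3rd of E dominant ninth is G#.
From B to G# is 9 semitones, exactly the major sixth.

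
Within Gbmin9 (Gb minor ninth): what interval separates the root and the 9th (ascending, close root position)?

The chord tones of Gbmin9 (Gb minor ninth) are Gb Bbb Db Fb Ab.
The root is Gb and the 9th is Ab.
Counting 9 letters and 14 half steps from Gb gives a major ninth.

major ninth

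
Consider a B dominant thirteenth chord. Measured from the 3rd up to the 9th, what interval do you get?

B dominant thirteenth is spelled B D# F# A C# G#.
The 3rd is D# and the 9th is C#.
7 letter names make it a seventh; at 10 semitones (a half step narrower than major) the quality is minor.

minor seventh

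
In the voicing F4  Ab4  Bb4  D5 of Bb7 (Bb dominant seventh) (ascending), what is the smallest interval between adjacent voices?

Adjacent intervals: F4→Ab4 = minor third; Ab4→Bb4 = major second; Bb4→D5 = major third.
The smallest is Ab4 to Bb4, a major second (2 semitones).

major 2nd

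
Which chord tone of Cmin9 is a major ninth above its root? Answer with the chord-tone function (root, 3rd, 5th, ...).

Spelling the chord: C-Eb-G-Bb-D.
The root is C. A major ninth above C is D.
D is the chord's 9th.

9th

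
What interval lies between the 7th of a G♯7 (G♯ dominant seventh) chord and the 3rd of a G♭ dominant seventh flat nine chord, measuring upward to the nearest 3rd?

The 7th of G♯7 (G♯ dominant seventh) is F♯; the 3rd of G♭ dominant seventh flat nine is B♭.
F♯ up to B♭ is 4 semitones, a half step narrower than a perfect fourth, so the interval is diminished.

diminished 4th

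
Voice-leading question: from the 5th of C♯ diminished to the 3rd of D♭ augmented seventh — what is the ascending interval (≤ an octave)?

minor seventh

The 5th of C♯ diminished is G; the 3rd of D♭ augmented seventh is F.
G up to F is 10 semitones, a half step narrower than a major seventh, so the interval is minor.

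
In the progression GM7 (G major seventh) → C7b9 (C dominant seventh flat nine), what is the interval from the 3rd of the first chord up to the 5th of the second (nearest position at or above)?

minor 6th

GM7 (G major seventh) has B as its 3rd, and C7b9 (C dominant seventh flat nine) has G as its 5th.
6 letter names make it a sixth; at 8 semitones (a half step narrower than major) the quality is minor.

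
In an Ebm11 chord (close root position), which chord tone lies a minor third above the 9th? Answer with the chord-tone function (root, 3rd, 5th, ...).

Spelling the chord: Eb-Gb-Bb-Db-F-Ab.
The 9th is F. A minor third above F is Ab.
Ab is the chord's 11th.

11th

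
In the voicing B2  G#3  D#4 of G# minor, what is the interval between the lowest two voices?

major sixth

Those voices are B2 and G#3.
B up to G# spans 6 letter names and 9 semitones — a major sixth.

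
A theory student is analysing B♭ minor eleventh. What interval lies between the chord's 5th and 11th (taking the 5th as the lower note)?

minor seventh

The chord tones of B♭m11 (B♭ minor eleventh) are B♭-D♭-F-A♭-C-E♭.
That puts F below E♭.
From F to E♭: 10 semitones over a seventh = minor.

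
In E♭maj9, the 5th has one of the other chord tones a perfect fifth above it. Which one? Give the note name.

F

E♭maj9 (E♭ major ninth): E♭-G-B♭-D-F.
The 5th is B♭. A perfect fifth above B♭ is F.
F is the chord's 9th.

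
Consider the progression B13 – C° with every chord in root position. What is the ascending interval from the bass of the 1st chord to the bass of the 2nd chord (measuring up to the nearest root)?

The roots are B and C.
B up to C is 1 semitone, a half step narrower than a major second, so the interval is minor.

minor 2nd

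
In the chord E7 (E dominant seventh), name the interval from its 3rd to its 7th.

E7 (E dominant seventh) is spelled E G# B D.
So we need the interval from G# up to D.
From G# to D: 6 semitones over a fifth = diminished.

diminished fifth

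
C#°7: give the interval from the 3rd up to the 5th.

Spelling the chord: C# E G Bb.
That puts E below G.
E up to G is 3 semitones, a half step narrower than a major third, so the interval is minor.

minor third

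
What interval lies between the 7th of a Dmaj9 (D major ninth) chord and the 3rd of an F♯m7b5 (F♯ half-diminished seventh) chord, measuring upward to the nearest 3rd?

The 7th of Dmaj9 (D major ninth) is C♯; the 3rd of F♯m7b5 (F♯ half-diminished seventh) is A.
C♯ up to A is 8 semitones, a half step narrower than a major sixth, so the interval is minor.

minor sixth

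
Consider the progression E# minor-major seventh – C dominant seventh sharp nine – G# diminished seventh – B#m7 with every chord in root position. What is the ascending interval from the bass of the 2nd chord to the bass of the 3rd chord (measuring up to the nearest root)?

A5

The roots are C and G#.
5 letter names make it a fifth; at 8 semitones (a half step wider than perfect) the quality is augmented.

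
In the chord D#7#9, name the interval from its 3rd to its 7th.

diminished fifth

D#7#9 is spelled D#-F##-A#-C#-E##.
3rd = F##; 7th = C#.
F## up to C# is 6 semitones, a half step narrower than a perfect fifth, so the interval is diminished.
That tritone between 3rd and 7th is what gives the dominant seventh its pull toward resolution.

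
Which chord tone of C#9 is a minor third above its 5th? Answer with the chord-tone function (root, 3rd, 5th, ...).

Spelling the chord: C#–E#–G#–B–D#.
The 5th is G#. A minor third above G# is B.
B is the chord's 7th.

7th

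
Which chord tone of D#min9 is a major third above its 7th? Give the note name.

E#

D#min9 is spelled D# F# A# C# E#.
The 7th is C#. A major third above C# is E#.
E# is the chord's 9th.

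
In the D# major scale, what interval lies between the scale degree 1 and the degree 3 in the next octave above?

D# major: D# E# F## G# A# B# C##.
The scale degree 1 is D# and the 3rd scale degree (up an octave) is F##.
Counting 10 letters and 16 half steps from D# gives a major tenth.

major tenth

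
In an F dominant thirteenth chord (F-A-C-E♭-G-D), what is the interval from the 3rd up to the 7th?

d5

The 3rd is A and the 7th is E♭.
5 letter names make it a fifth; at 6 semitones (a half step narrower than perfect) the quality is diminished.
This 3–7 tritone is the characteristic tension at the heart of the dominant sound.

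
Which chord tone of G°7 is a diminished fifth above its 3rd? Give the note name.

Fb

G°7 (G diminished seventh): G, B♭, D♭, F♭.
The 3rd is B♭. A diminished fifth above B♭ is F♭.
F♭ is the chord's 7th.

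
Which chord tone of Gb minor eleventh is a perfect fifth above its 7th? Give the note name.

Cb

The chord tones of Gbm11 (Gb minor eleventh) are Gb Bbb Db Fb Ab Cb.
The 7th is Fb. A perfect fifth above Fb is Cb.
Cb is the chord's 11th.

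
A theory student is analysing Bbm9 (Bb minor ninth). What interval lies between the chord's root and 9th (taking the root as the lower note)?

M9

Bbm9: Bb–Db–F–Ab–C.
The root is Bb and the 9th is C.
From Bb to C is 14 semitones, exactly the major ninth.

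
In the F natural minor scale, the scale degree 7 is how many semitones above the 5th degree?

The scale is F G A♭ B♭ C D♭ E♭.
C up to E♭ is a minor third — 3 semitones.

3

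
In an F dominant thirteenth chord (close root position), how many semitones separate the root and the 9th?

The chord tones of F13 (F dominant thirteenth) are F, A, C, Eb, G, D.
F to G is a major ninth: 14 semitones.

14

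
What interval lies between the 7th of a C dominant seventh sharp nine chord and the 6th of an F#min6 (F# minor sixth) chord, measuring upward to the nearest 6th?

C dominant seventh sharp nine has Bb as its 7th, and F#min6 (F# minor sixth) has D# as its 6th.
Bb up to D# is 5 semitones, a half step wider than a major third, so the interval is augmented.

augmented third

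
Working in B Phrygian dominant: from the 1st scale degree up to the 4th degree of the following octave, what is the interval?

Spelling B Phrygian dominant: B C D# E F# G A.
1st scale degree = B; 4th degree (up an octave) = E.
From B to E is 17 semitones, exactly the perfect eleventh.

perfect 11th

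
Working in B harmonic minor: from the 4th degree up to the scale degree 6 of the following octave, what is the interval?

minor tenth

Spelling B harmonic minor: B C♯ D E F♯ G A♯.
The 4th degree is E and the 6th scale degree (up an octave) is G.
E up to G is 15 semitones, a half step narrower than a major tenth, so the interval is minor.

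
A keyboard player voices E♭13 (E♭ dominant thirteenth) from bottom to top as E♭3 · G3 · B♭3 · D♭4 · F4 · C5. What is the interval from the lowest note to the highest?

The outer voices are E♭3 and C5.
E♭ up to C spans 13 letter names and 21 semitones — a major thirteenth.

M13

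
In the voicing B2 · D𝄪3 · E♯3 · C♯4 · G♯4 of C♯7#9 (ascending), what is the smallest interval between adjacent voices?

minor second

Adjacent intervals: B2→D𝄪3 = augmented third; D𝄪3→E♯3 = minor second; E♯3→C♯4 = minor sixth; C♯4→G♯4 = perfect fifth.
The smallest is D𝄪3 to E♯3, a minor second (1 semitone).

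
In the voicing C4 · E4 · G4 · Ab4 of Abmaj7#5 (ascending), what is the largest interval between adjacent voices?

major 3rd

Adjacent intervals: C4→E4 = major third; E4→G4 = minor third; G4→Ab4 = minor second.
The largest is C4 to E4, a major third (4 semitones).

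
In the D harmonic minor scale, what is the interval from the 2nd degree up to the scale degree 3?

The scale runs D E F G A Bb C#.
The 2nd degree is E and the scale degree 3 is F.
2 letter names make it a second; at 1 semitone (a half step narrower than major) the quality is minor.

minor second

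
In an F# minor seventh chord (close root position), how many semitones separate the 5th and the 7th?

F#min7 (F# minor seventh) is spelled F#-A-C#-E.
C# to E is a minor third: 3 semitones.

3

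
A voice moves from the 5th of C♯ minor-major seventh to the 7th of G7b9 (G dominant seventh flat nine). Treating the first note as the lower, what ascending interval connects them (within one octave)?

C♯ minor-major seventh has G♯ as its 5th, and G7b9 (G dominant seventh flat nine) has F as its 7th.
From G♯ to F: 9 semitones over a seventh = diminished.

diminished seventh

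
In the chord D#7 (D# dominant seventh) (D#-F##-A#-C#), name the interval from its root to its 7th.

So we need the interval from D# up to C#.
7 letter names make it a seventh; at 10 semitones (a half step narrower than major) the quality is minor.

minor seventh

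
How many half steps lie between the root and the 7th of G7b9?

10

G7b9 is spelled G, B, D, F, Ab.
G to F is a minor seventh: 10 semitones.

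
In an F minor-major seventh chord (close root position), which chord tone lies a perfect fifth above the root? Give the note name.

C

Spelling the chord: F-Ab-C-E.
The root is F. A perfect fifth above F is C.
C is the chord's 5th.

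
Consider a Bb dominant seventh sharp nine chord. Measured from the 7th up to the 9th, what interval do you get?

Bb dominant seventh sharp nine: Bb D F Ab C#.
The 7th is Ab and the 9th is C#.
Ab up to C# is 5 semitones, a half step wider than a major third, so the interval is augmented.

augmented 3rd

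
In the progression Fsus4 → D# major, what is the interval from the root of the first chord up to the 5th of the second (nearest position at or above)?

augmented third

The root of Fsus4 is F; the 5th of D# major is A#.
From F to A#: 5 semitones over a third = augmented.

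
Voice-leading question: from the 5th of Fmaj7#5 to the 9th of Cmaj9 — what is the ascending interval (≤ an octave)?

The 5th of Fmaj7#5 is C♯; the 9th of Cmaj9 is D.
2 letter names make it a second; at 1 semitone (a half step narrower than major) the quality is minor.

m2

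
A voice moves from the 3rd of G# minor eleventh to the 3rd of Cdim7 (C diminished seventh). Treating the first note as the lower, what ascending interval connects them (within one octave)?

diminished fourth

G# minor eleventh has B as its 3rd, and Cdim7 (C diminished seventh) has Eb as its 3rd.
B up to Eb is 4 semitones, a half step narrower than a perfect fourth, so the interval is diminished.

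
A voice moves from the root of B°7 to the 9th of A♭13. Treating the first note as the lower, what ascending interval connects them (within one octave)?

d8

The root of B°7 is B; the 9th of A♭13 is B♭.
From B to B♭: 11 semitones over an octave = diminished.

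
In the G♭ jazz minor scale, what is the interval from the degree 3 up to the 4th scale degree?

major second

G♭ melodic minor: G♭ A♭ B𝄫 C♭ D♭ E♭ F.
So we need the interval from B𝄫 up to C♭.
B𝄫 up to C♭ spans 2 letter names and 2 semitones — a major second.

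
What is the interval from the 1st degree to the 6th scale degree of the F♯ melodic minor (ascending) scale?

F♯ melodic minor: F♯ G♯ A B C♯ D♯ E♯.
That puts F♯ below D♯.
From F♯ to D♯ is 9 semitones, exactly the major sixth.

major sixth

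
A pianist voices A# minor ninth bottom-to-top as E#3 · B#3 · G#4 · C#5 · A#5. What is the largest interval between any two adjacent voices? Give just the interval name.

Adjacent intervals: E#3→B#3 = perfect fifth; B#3→G#4 = minor sixth; G#4→C#5 = perfect fourth; C#5→A#5 = major sixth.
The largest is C#5 to A#5, a major sixth (9 semitones).

major sixth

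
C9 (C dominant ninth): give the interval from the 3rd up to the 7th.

C9 (C dominant ninth) is spelled C-E-G-B♭-D.
That puts E below B♭.
From E to B♭: 6 semitones over a fifth = diminished.

diminished fifth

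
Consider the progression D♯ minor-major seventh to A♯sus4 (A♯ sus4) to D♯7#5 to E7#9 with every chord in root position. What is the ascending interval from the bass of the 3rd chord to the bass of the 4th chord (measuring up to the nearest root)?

minor 2nd

The roots are D♯ and E.
D♯ up to E is 1 semitone, a half step narrower than a major second, so the interval is minor.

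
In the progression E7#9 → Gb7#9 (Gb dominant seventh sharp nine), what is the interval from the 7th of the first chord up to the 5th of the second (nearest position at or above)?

The 7th of E7#9 is D; the 5th of Gb7#9 (Gb dominant seventh sharp nine) is Db.
8 letter names make it an octave; at 11 semitones (a half step narrower than perfect) the quality is diminished.

diminished 8th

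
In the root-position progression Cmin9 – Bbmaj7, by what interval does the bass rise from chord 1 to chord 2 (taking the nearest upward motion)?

minor seventh

The roots are C and Bb.
From C to Bb: 10 semitones over a seventh = minor.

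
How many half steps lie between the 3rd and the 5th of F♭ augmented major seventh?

F♭+maj7 (F♭ augmented major seventh): F♭ A♭ C E♭.
A♭ to C is a major third: 4 semitones.

4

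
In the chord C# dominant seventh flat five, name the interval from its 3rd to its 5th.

The chord tones of C#7b5 (C# dominant seventh flat five) are C# E# G B.
3rd = E#; 5th = G.
E# up to G is 2 semitones, a whole step narrower than a major third, so the interval is diminished.

diminished third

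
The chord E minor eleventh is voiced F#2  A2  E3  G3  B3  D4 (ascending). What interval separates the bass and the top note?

The outer voices are F#2 and D4.
F# up to D is 20 semitones, a half step narrower than a major thirteenth, so the interval is minor.

minor 13th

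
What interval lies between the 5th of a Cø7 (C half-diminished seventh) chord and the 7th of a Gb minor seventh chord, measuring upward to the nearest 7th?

Cø7 (C half-diminished seventh) has Gb as its 5th, and Gb minor seventh has Fb as its 7th.
7 letter names make it a seventh; at 10 semitones (a half step narrower than major) the quality is minor.

minor seventh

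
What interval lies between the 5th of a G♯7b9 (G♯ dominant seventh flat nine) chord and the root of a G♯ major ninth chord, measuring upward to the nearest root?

P4

G♯7b9 (G♯ dominant seventh flat nine) has D♯ as its 5th, and G♯ major ninth has G♯ as its root.
Counting 4 letters and 5 half steps from D♯ gives a perfect fourth.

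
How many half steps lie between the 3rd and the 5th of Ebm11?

Spelling the chord: Eb–Gb–Bb–Db–F–Ab.
Gb to Bb is a major third: 4 semitones.

4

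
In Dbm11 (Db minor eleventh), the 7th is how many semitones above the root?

10

The chord tones of Dbm11 are Db-Fb-Ab-Cb-Eb-Gb.
Db to Cb is a minor seventh: 10 semitones.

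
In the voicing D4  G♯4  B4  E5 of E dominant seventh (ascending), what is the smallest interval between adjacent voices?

Adjacent intervals: D4→G♯4 = augmented fourth; G♯4→B4 = minor third; B4→E5 = perfect fourth.
The smallest is G♯4 to B4, a minor third (3 semitones).

m3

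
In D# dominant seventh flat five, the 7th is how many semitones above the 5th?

4

Spelling the chord: D#, F##, A, C#.
A to C# is a major third: 4 semitones.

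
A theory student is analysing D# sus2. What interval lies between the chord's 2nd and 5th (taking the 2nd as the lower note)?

P4

D#sus2 (D# sus2): D#-E#-A#.
That puts E# below A#.
E# up to A# spans 4 letter names and 5 semitones — a perfect fourth.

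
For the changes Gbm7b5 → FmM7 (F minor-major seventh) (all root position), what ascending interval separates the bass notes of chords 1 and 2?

major seventh

The roots are Gb and F.
Counting 7 letters and 11 half steps from Gb gives a major seventh.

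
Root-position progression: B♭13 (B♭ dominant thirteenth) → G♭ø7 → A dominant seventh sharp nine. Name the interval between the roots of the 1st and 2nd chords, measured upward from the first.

The roots are B♭ and G♭.
B♭ up to G♭ is 8 semitones, a half step narrower than a major sixth, so the interval is minor.

minor sixth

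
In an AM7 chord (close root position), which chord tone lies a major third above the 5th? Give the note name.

The chord tones of A major seventh are A, C#, E, G#.
The 5th is E. A major third above E is G#.
G# is the chord's 7th.

G#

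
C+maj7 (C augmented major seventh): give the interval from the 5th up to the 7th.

minor third

Spelling the chord: C E G# B.
5th = G#; 7th = B.
From G# to B: 3 semitones over a third = minor.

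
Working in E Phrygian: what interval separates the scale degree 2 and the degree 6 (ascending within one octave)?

E phrygian: E F G A B C D.
Scale degree 2 = F; 6th scale degree = C.
F up to C spans 5 letter names and 7 semitones — a perfect fifth.

perfect 5th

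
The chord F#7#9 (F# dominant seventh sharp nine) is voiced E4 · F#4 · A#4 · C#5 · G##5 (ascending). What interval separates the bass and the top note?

augmented 10th

The outer voices are E4 and G##5.
E up to G## is 17 semitones, a half step wider than a major tenth, so the interval is augmented.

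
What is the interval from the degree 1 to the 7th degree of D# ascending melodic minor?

The scale runs D# E# F# G# A# B# C##.
So we need the interval from D# up to C##.
From D# to C## is 11 semitones, exactly the major seventh.

M7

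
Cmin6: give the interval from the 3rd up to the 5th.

Cmin6: C-Eb-G-A.
So we need the interval from Eb up to G.
Counting 3 letters and 4 half steps from Eb gives a major third.

major third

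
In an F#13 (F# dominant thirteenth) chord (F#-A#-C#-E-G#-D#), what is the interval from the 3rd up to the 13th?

perfect eleventh

The 3rd is A# and the 13th is D#.
Counting 11 letters and 17 half steps from A# gives a perfect eleventh.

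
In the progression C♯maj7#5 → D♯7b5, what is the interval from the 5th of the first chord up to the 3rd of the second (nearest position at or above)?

The 5th of C♯maj7#5 is G𝄪; the 3rd of D♯7b5 is F𝄪.
G𝄪 up to F𝄪 is 10 semitones, a half step narrower than a major seventh, so the interval is minor.

minor 7th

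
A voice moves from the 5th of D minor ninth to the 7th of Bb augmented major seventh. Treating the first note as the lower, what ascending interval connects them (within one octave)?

The 5th of D minor ninth is A; the 7th of Bb augmented major seventh is A.
A up to A spans 1 letter names and 0 semitones — a perfect unison.

perfect 1st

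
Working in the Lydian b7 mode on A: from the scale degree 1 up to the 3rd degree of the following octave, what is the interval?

A lydian dominant: A B C♯ D♯ E F♯ G.
Scale degree 1 = A; 3rd degree (up an octave) = C♯.
Counting 10 letters and 16 half steps from A gives a major tenth.

major tenth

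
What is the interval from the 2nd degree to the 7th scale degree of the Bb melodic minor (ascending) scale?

The scale runs Bb C Db Eb F G A.
The 2nd degree is C and the degree 7 is A.
Counting 6 letters and 9 half steps from C gives a major sixth.

major 6th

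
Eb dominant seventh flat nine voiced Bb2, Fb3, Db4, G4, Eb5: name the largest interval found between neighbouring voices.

major sixth

Adjacent intervals: Bb2→Fb3 = diminished fifth; Fb3→Db4 = major sixth; Db4→G4 = augmented fourth; G4→Eb5 = minor sixth.
The largest is Fb3 to Db4, a major sixth (9 semitones).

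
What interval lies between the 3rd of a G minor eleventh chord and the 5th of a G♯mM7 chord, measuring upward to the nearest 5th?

augmented third

The 3rd of G minor eleventh is B♭; the 5th of G♯mM7 is D♯.
3 letter names make it a third; at 5 semitones (a half step wider than major) the quality is augmented.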